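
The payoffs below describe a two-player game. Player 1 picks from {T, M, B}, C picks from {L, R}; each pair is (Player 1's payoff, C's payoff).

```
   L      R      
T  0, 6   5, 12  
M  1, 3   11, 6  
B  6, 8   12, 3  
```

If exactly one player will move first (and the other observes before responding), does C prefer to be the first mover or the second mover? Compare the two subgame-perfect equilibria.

If Player 1 leads: C's best replies are T→R, M→R, B→L; Player 1's induced payoffs 5, 11, 6; outcome (M, R), payoffs (11, 6).
If C leads: Player 1's best replies are L→B, R→B; C's induced payoffs 8, 3; outcome (B, L), payoffs (6, 8).
C gets 8 moving first and 6 moving second, so C prefers to move first.

first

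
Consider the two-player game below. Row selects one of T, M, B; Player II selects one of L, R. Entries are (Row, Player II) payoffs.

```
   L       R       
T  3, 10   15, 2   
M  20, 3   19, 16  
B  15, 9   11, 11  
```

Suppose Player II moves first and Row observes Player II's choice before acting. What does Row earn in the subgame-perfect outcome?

19

Row best-responds to each possible Player II move:
- L: BR = M, leader payoff 3.
- R: BR = M, leader payoff 16.
Maximizing over 3, 16, Player II chooses R. Subgame-perfect outcome: (M, R) with payoffs (19, 16).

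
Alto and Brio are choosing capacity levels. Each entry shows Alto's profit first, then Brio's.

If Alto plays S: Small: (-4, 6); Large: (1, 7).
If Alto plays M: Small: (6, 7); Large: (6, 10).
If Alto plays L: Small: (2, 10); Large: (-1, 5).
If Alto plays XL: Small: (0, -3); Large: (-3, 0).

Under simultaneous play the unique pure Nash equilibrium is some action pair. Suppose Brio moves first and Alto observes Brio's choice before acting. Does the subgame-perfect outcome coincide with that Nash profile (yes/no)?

Solve by backward induction (Brio leads).
- Small → Alto plays M (best of -4, 6, 2, 0); Brio gets 7.
- Large → Alto plays M (best of 1, 6, -1, -3); Brio gets 10.
Brio's induced payoffs are 7, 10, so Brio commits to Large. Subgame-perfect outcome: (M, Large) with payoffs (6, 10).
Under simultaneous play:
Alto's best replies: Small→M; Large→M.
Brio's best replies: S→Large; M→Large; L→Small; XL→Large.
Only (M, Large) has each player best-responding; Nash payoffs (6, 10).
Sequential outcome (M, Large) coincides with the Nash profile (M, Large).

yes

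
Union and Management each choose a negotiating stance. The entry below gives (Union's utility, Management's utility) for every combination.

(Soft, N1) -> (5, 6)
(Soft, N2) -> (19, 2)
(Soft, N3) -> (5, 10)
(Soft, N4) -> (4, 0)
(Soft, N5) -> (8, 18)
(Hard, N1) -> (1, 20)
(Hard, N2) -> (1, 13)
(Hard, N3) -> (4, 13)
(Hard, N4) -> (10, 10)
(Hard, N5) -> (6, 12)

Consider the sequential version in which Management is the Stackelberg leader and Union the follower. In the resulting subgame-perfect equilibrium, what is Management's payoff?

18

Union best-responds to each possible Management move:
- N1: BR = Soft, leader payoff 6.
- N2: BR = Soft, leader payoff 2.
- N3: BR = Soft, leader payoff 10.
- N4: BR = Hard, leader payoff 10.
- N5: BR = Soft, leader payoff 18.
Maximizing over 6, 2, 10, 10, 18, Management chooses N5. Subgame-perfect outcome: (Soft, N5) with payoffs (8, 18).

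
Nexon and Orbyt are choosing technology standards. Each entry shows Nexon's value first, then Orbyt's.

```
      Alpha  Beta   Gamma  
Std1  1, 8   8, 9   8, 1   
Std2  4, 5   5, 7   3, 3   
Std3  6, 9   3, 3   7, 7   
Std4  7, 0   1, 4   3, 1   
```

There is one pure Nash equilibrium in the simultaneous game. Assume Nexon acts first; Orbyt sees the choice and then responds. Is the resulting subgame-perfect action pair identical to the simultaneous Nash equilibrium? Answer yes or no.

Orbyt best-responds to each possible Nexon move:
- Std1: Orbyt compares 8, 9, 1 and picks Beta; Nexon would get 8.
- Std2: Orbyt compares 5, 7, 3 and picks Beta; Nexon would get 5.
- Std3: Orbyt compares 9, 3, 7 and picks Alpha; Nexon would get 6.
- Std4: Orbyt compares 0, 4, 1 and picks Beta; Nexon would get 1.
Among 8, 5, 6, 1, the best is 8 at Std1. Subgame-perfect outcome: (Std1, Beta) with payoffs (8, 9).
Now find the simultaneous Nash equilibrium.
Nexon's best replies: Alpha→Std4; Beta→Std1; Gamma→Std1.
Orbyt's best replies: Std1→Beta; Std2→Beta; Std3→Alpha; Std4→Beta.
The unique mutual best reply is (Std1, Beta), giving (8, 9).
Sequential outcome (Std1, Beta) coincides with the Nash profile (Std1, Beta).

yes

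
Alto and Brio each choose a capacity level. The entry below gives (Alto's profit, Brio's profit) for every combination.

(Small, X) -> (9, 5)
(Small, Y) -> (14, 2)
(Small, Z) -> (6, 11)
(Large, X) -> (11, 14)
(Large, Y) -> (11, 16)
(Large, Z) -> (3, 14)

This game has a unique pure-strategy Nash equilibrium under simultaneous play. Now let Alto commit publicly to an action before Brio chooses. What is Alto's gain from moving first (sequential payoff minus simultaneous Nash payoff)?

5

Backward induction with Alto moving first.
- Small: Brio compares 5, 2, 11 and picks Z; Alto would get 6.
- Large: Brio compares 14, 16, 14 and picks Y; Alto would get 11.
Alto's induced payoffs are 6, 11, so Alto commits to Large. Subgame-perfect outcome: (Large, Y) with payoffs (11, 16).
Now find the simultaneous Nash equilibrium.
Alto's best replies: X→Large; Y→Small; Z→Small.
Brio's best replies: Small→Z; Large→Y.
Only (Small, Z) has each player best-responding; Nash payoffs (6, 11).
Alto's commitment gain: 11 − 6 = 5.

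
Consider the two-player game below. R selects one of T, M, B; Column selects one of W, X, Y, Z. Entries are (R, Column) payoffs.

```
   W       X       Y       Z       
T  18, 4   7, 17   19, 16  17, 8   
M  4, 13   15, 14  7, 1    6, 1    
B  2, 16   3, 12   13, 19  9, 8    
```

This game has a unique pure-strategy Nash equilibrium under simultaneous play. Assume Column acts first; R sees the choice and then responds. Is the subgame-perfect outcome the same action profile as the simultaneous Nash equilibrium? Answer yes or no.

Work backward from R's decision.
- W → R plays T (best of 18, 4, 2); Column gets 4.
- X → R plays M (best of 7, 15, 3); Column gets 14.
- Y → R plays T (best of 19, 7, 13); Column gets 16.
- Z → R plays T (best of 17, 6, 9); Column gets 8.
Maximizing over 4, 14, 16, 8, Column chooses Y. Subgame-perfect outcome: (T, Y) with payoffs (19, 16).
Now find the simultaneous Nash equilibrium.
R's best replies: W→T; X→M; Y→T; Z→T.
Column's best replies: T→X; M→X; B→Y.
Only (M, X) has each player best-responding; Nash payoffs (15, 14).
Sequential outcome (T, Y) differs from the Nash profile (M, X).

no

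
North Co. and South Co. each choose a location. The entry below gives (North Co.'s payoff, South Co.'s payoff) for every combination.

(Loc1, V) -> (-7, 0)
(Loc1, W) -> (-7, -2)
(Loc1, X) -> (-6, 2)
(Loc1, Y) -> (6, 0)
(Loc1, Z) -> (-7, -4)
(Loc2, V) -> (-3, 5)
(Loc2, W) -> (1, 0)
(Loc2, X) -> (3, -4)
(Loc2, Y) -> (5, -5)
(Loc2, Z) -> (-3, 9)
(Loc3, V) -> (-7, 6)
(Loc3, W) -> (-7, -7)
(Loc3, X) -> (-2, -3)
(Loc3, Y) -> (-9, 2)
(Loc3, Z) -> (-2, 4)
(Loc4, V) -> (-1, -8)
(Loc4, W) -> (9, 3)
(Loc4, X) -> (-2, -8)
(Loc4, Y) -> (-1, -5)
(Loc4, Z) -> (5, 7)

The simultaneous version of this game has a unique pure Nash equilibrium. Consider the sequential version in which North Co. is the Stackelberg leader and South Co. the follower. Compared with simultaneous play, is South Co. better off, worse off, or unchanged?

Work backward from South Co.'s decision.
- Loc1: South Co. compares 0, -2, 2, 0, -4 and picks X; North Co. would get -6.
- Loc2: South Co. compares 5, 0, -4, -5, 9 and picks Z; North Co. would get -3.
- Loc3: South Co. compares 6, -7, -3, 2, 4 and picks V; North Co. would get -7.
- Loc4: South Co. compares -8, 3, -8, -5, 7 and picks Z; North Co. would get 5.
North Co.'s induced payoffs are -6, -3, -7, 5, so North Co. commits to Loc4. Subgame-perfect outcome: (Loc4, Z) with payoffs (5, 7).
Under simultaneous play:
North Co.'s best replies: V→Loc4; W→Loc4; X→Loc2; Y→Loc1; Z→Loc4.
South Co.'s best replies: Loc1→X; Loc2→Z; Loc3→V; Loc4→Z.
The unique mutual best reply is (Loc4, Z), giving (5, 7).
South Co. earns 7 sequentially versus 7 at the Nash outcome: unchanged.

unchanged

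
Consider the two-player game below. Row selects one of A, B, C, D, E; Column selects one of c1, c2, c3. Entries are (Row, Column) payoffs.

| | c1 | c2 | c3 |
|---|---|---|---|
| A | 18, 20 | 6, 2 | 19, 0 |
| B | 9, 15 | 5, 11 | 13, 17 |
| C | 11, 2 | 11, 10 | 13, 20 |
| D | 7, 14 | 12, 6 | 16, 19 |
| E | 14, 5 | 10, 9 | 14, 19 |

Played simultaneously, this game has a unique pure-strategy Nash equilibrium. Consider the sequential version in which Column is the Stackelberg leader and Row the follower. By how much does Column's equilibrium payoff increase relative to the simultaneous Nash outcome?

Solve by backward induction (Column leads).
- c1: BR = A, leader payoff 20.
- c2: BR = D, leader payoff 6.
- c3: BR = A, leader payoff 0.
Among 20, 6, 0, the best is 20 at c1. Subgame-perfect outcome: (A, c1) with payoffs (18, 20).
Under simultaneous play:
Row's best replies: c1→A; c2→D; c3→A.
Column's best replies: A→c1; B→c3; C→c3; D→c3; E→c3.
Only (A, c1) has each player best-responding; Nash payoffs (18, 20).
Column's commitment gain: 20 − 20 = 0.

0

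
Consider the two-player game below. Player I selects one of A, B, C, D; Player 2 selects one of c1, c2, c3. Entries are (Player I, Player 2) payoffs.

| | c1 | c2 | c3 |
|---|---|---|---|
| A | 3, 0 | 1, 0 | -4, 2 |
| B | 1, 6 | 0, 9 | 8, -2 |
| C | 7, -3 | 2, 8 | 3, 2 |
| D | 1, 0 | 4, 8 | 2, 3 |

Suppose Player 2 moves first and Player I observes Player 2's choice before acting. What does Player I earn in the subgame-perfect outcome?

Solve by backward induction (Player 2 leads).
- c1: BR = C, leader payoff -3.
- c2: BR = D, leader payoff 8.
- c3: BR = B, leader payoff -2.
Player 2's induced payoffs are -3, 8, -2, so Player 2 commits to c2. Subgame-perfect outcome: (D, c2) with payoffs (4, 8).

4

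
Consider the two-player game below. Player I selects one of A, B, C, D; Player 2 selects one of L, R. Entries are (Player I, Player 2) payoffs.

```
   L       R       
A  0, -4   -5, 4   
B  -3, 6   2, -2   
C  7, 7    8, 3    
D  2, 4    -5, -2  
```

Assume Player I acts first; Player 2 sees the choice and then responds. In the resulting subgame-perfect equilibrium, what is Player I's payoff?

7

Player 2 best-responds to each possible Player I move:
- A: BR = R, leader payoff -5.
- B: BR = L, leader payoff -3.
- C: BR = L, leader payoff 7.
- D: BR = L, leader payoff 2.
Maximizing over -5, -3, 7, 2, Player I chooses C. Subgame-perfect outcome: (C, L) with payoffs (7, 7).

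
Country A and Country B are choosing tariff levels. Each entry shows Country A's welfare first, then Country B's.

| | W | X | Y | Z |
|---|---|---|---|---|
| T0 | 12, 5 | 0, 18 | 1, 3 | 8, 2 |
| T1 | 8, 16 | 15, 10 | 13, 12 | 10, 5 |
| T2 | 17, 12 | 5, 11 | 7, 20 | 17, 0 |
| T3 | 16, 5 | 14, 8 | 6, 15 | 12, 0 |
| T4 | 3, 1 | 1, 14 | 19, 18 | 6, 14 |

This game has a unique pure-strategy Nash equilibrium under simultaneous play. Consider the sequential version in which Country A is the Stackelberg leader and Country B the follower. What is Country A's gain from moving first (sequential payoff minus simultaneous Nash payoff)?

Solve by backward induction (Country A leads).
- T0: Country B compares 5, 18, 3, 2 and picks X; Country A would get 0.
- T1: Country B compares 16, 10, 12, 5 and picks W; Country A would get 8.
- T2: Country B compares 12, 11, 20, 0 and picks Y; Country A would get 7.
- T3: Country B compares 5, 8, 15, 0 and picks Y; Country A would get 6.
- T4: Country B compares 1, 14, 18, 14 and picks Y; Country A would get 19.
Maximizing over 0, 8, 7, 6, 19, Country A chooses T4. Subgame-perfect outcome: (T4, Y) with payoffs (19, 18).
For the simultaneous game, intersect best replies.
Country A's best replies: W→T2; X→T1; Y→T4; Z→T2.
Country B's best replies: T0→X; T1→W; T2→Y; T3→Y; T4→Y.
Only (T4, Y) has each player best-responding; Nash payoffs (19, 18).
Country A's commitment gain: 19 − 19 = 0.

0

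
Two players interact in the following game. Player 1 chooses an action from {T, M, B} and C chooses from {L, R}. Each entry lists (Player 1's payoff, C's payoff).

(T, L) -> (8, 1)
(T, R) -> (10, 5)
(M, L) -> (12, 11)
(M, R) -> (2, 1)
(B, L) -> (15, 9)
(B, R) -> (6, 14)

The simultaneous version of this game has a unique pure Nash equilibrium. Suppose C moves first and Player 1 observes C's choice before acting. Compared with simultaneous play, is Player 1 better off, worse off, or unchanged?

better off

Backward induction with C moving first.
- L: BR = B, leader payoff 9.
- R: BR = T, leader payoff 5.
C's induced payoffs are 9, 5, so C commits to L. Subgame-perfect outcome: (B, L) with payoffs (15, 9).
For the simultaneous game, intersect best replies.
Player 1's best replies: L→B; R→T.
C's best replies: T→R; M→L; B→R.
The unique mutual best reply is (T, R), giving (10, 5).
Player 1 earns 15 sequentially versus 10 at the Nash outcome: better off.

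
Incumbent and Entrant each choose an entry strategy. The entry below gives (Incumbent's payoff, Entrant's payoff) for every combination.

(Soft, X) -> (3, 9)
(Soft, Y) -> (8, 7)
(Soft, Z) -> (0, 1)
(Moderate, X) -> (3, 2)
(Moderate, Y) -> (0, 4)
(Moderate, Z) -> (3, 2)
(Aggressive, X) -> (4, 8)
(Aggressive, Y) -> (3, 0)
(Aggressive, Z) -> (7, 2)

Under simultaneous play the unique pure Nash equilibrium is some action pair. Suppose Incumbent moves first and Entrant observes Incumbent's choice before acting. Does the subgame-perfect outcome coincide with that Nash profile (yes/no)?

yes

Work backward from Entrant's decision.
- Soft: Entrant compares 9, 7, 1 and picks X; Incumbent would get 3.
- Moderate: Entrant compares 2, 4, 2 and picks Y; Incumbent would get 0.
- Aggressive: Entrant compares 8, 0, 2 and picks X; Incumbent would get 4.
Incumbent's induced payoffs are 3, 0, 4, so Incumbent commits to Aggressive. Subgame-perfect outcome: (Aggressive, X) with payoffs (4, 8).
For the simultaneous game, intersect best replies.
Incumbent's best replies: X→Aggressive; Y→Soft; Z→Aggressive.
Entrant's best replies: Soft→X; Moderate→Y; Aggressive→X.
The unique mutual best reply is (Aggressive, X), giving (4, 8).
Sequential outcome (Aggressive, X) coincides with the Nash profile (Aggressive, X).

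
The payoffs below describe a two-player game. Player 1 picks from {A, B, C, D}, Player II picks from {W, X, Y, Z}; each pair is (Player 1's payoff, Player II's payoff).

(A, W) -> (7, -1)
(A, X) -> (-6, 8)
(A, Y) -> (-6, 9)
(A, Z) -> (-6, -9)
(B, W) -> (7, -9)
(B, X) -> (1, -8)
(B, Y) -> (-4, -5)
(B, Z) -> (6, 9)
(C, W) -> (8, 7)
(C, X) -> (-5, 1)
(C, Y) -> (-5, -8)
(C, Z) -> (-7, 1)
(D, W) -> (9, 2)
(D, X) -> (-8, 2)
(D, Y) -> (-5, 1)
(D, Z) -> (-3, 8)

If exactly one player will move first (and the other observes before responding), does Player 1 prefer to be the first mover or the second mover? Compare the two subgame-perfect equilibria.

first

If Player 1 leads: Player II's best replies are A→Y, B→Z, C→W, D→Z; Player 1's induced payoffs -6, 6, 8, -3; outcome (C, W), payoffs (8, 7).
If Player II leads: Player 1's best replies are W→D, X→B, Y→B, Z→B; Player II's induced payoffs 2, -8, -5, 9; outcome (B, Z), payoffs (6, 9).
Player 1 gets 8 moving first and 6 moving second, so Player 1 prefers to move first.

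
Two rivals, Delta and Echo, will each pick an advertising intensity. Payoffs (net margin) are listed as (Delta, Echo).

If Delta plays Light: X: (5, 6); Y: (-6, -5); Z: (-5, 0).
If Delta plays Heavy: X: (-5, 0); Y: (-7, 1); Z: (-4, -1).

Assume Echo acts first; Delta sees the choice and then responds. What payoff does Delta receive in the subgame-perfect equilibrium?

5

Delta best-responds to each possible Echo move:
- X: BR = Light, leader payoff 6.
- Y: BR = Light, leader payoff -5.
- Z: BR = Heavy, leader payoff -1.
Echo's induced payoffs are 6, -5, -1, so Echo commits to X. Subgame-perfect outcome: (Light, X) with payoffs (5, 6).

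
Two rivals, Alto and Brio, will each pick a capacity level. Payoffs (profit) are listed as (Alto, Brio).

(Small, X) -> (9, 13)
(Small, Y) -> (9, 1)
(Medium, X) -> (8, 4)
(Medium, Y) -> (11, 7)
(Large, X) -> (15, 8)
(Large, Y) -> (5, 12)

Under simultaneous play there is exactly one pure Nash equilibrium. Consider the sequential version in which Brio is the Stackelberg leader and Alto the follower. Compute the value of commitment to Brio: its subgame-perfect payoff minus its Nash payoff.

1

Alto best-responds to each possible Brio move:
- X: Alto compares 9, 8, 15 and picks Large; Brio would get 8.
- Y: Alto compares 9, 11, 5 and picks Medium; Brio would get 7.
Maximizing over 8, 7, Brio chooses X. Subgame-perfect outcome: (Large, X) with payoffs (15, 8).
For the simultaneous game, intersect best replies.
Alto's best replies: X→Large; Y→Medium.
Brio's best replies: Small→X; Medium→Y; Large→Y.
Only (Medium, Y) has each player best-responding; Nash payoffs (11, 7).
Brio's commitment gain: 8 − 7 = 1.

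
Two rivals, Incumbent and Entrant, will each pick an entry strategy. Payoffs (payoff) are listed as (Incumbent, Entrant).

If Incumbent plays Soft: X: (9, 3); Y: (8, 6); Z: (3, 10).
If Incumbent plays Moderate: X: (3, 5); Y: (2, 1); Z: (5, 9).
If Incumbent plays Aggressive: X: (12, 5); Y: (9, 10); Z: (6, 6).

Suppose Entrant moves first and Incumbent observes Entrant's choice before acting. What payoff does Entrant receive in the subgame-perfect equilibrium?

10

Incumbent best-responds to each possible Entrant move:
- X → Incumbent plays Aggressive (best of 9, 3, 12); Entrant gets 5.
- Y → Incumbent plays Aggressive (best of 8, 2, 9); Entrant gets 10.
- Z → Incumbent plays Aggressive (best of 3, 5, 6); Entrant gets 6.
Maximizing over 5, 10, 6, Entrant chooses Y. Subgame-perfect outcome: (Aggressive, Y) with payoffs (9, 10).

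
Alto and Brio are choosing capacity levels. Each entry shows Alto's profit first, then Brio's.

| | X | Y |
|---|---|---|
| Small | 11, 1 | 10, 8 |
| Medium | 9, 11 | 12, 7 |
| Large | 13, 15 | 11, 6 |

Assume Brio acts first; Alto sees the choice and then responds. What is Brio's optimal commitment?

Backward induction with Brio moving first.
- X → Alto plays Large (best of 11, 9, 13); Brio gets 15.
- Y → Alto plays Medium (best of 10, 12, 11); Brio gets 7.
Maximizing over 15, 7, Brio chooses X. Subgame-perfect outcome: (Large, X) with payoffs (13, 15).

X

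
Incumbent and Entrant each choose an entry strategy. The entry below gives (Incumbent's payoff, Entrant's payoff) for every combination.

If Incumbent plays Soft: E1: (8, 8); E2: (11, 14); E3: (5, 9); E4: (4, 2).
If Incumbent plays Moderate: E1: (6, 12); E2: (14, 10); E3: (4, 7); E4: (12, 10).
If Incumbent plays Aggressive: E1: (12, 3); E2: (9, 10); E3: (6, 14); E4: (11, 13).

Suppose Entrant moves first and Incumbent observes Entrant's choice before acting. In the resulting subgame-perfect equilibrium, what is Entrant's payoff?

14

Incumbent best-responds to each possible Entrant move:
- E1: Incumbent compares 8, 6, 12 and picks Aggressive; Entrant would get 3.
- E2: Incumbent compares 11, 14, 9 and picks Moderate; Entrant would get 10.
- E3: Incumbent compares 5, 4, 6 and picks Aggressive; Entrant would get 14.
- E4: Incumbent compares 4, 12, 11 and picks Moderate; Entrant would get 10.
Maximizing over 3, 10, 14, 10, Entrant chooses E3. Subgame-perfect outcome: (Aggressive, E3) with payoffs (6, 14).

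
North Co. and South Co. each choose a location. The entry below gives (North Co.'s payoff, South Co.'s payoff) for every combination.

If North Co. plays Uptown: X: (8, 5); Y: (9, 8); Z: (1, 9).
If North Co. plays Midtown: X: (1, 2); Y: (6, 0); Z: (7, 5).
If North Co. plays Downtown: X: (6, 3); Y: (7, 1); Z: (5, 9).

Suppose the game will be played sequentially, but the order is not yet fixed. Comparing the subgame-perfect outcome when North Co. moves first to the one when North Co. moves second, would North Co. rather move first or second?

second

If North Co. leads: South Co.'s best replies are Uptown→Z, Midtown→Z, Downtown→Z; North Co.'s induced payoffs 1, 7, 5; outcome (Midtown, Z), payoffs (7, 5).
If South Co. leads: North Co.'s best replies are X→Uptown, Y→Uptown, Z→Midtown; South Co.'s induced payoffs 5, 8, 5; outcome (Uptown, Y), payoffs (9, 8).
North Co. gets 7 moving first and 9 moving second, so North Co. prefers to move second.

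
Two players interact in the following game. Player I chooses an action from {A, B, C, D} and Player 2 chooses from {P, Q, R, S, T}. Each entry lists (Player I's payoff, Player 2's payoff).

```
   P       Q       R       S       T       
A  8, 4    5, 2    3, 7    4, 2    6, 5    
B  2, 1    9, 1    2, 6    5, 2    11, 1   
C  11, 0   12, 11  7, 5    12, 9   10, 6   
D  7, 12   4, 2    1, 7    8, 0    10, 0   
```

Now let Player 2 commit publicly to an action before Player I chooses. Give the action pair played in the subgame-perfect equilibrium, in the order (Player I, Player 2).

(C, Q)

Work backward from Player I's decision.
- P: BR = C, leader payoff 0.
- Q: BR = C, leader payoff 11.
- R: BR = C, leader payoff 5.
- S: BR = C, leader payoff 9.
- T: BR = B, leader payoff 1.
Among 0, 11, 5, 9, 1, the best is 11 at Q. Subgame-perfect outcome: (C, Q) with payoffs (12, 11).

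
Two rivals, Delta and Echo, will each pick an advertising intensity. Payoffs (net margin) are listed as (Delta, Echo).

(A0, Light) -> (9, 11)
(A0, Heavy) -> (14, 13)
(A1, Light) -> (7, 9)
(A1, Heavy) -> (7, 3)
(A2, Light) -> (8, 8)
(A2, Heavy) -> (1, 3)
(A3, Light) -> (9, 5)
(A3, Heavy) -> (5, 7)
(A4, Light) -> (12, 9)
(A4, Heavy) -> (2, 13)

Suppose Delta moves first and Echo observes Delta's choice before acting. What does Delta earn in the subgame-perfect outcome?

Echo best-responds to each possible Delta move:
- A0 → Echo plays Heavy (best of 11, 13); Delta gets 14.
- A1 → Echo plays Light (best of 9, 3); Delta gets 7.
- A2 → Echo plays Light (best of 8, 3); Delta gets 8.
- A3 → Echo plays Heavy (best of 5, 7); Delta gets 5.
- A4 → Echo plays Heavy (best of 9, 13); Delta gets 2.
Delta's induced payoffs are 14, 7, 8, 5, 2, so Delta commits to A0. Subgame-perfect outcome: (A0, Heavy) with payoffs (14, 13).

14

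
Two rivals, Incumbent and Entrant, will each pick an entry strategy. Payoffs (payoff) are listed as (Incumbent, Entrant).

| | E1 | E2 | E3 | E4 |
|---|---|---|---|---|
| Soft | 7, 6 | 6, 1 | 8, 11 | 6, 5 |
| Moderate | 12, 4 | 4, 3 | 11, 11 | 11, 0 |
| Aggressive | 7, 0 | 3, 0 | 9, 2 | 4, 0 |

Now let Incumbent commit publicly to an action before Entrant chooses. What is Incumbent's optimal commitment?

Work backward from Entrant's decision.
- Soft: BR = E3, leader payoff 8.
- Moderate: BR = E3, leader payoff 11.
- Aggressive: BR = E3, leader payoff 9.
Incumbent's induced payoffs are 8, 11, 9, so Incumbent commits to Moderate. Subgame-perfect outcome: (Moderate, E3) with payoffs (11, 11).

Moderate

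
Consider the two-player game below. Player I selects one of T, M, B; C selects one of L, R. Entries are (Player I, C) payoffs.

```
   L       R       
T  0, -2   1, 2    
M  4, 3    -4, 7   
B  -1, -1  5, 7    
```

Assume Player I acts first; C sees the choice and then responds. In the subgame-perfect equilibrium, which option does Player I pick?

B

C best-responds to each possible Player I move:
- T: BR = R, leader payoff 1.
- M: BR = R, leader payoff -4.
- B: BR = R, leader payoff 5.
Maximizing over 1, -4, 5, Player I chooses B. Subgame-perfect outcome: (B, R) with payoffs (5, 7).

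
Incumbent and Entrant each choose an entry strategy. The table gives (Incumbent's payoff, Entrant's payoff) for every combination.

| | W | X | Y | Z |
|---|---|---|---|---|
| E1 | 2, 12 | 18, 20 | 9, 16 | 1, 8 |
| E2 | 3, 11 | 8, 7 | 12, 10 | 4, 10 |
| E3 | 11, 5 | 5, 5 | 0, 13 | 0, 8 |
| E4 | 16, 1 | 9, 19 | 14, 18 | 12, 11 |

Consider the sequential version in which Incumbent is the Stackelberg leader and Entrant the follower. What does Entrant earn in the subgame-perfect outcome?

Solve by backward induction (Incumbent leads).
- E1: Entrant compares 12, 20, 16, 8 and picks X; Incumbent would get 18.
- E2: Entrant compares 11, 7, 10, 10 and picks W; Incumbent would get 3.
- E3: Entrant compares 5, 5, 13, 8 and picks Y; Incumbent would get 0.
- E4: Entrant compares 1, 19, 18, 11 and picks X; Incumbent would get 9.
Among 18, 3, 0, 9, the best is 18 at E1. Subgame-perfect outcome: (E1, X) with payoffs (18, 20).

20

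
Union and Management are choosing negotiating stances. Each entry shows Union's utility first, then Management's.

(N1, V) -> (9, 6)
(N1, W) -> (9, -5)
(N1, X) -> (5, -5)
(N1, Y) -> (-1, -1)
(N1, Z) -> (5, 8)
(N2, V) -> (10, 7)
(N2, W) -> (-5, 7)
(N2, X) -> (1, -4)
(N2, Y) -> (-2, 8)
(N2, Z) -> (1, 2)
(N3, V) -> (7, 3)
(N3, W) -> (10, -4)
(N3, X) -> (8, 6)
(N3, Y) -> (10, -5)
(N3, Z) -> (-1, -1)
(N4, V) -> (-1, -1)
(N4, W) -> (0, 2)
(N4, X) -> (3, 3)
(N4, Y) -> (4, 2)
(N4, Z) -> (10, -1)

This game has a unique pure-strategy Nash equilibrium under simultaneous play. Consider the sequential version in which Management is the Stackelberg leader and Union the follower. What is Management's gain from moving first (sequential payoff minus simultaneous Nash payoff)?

1

Work backward from Union's decision.
- V → Union plays N2 (best of 9, 10, 7, -1); Management gets 7.
- W → Union plays N3 (best of 9, -5, 10, 0); Management gets -4.
- X → Union plays N3 (best of 5, 1, 8, 3); Management gets 6.
- Y → Union plays N3 (best of -1, -2, 10, 4); Management gets -5.
- Z → Union plays N4 (best of 5, 1, -1, 10); Management gets -1.
Among 7, -4, 6, -5, -1, the best is 7 at V. Subgame-perfect outcome: (N2, V) with payoffs (10, 7).
For the simultaneous game, intersect best replies.
Union's best replies: V→N2; W→N3; X→N3; Y→N3; Z→N4.
Management's best replies: N1→Z; N2→Y; N3→X; N4→X.
Only (N3, X) has each player best-responding; Nash payoffs (8, 6).
Management's commitment gain: 7 − 6 = 1.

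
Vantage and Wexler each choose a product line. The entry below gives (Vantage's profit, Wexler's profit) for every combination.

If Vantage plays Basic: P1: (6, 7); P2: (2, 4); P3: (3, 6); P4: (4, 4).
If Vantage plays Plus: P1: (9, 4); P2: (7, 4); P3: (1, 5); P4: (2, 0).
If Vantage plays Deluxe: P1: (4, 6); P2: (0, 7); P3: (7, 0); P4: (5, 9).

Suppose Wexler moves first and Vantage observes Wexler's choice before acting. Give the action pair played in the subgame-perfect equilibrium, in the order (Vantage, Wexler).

(Deluxe, P4)

Solve by backward induction (Wexler leads).
- P1 → Vantage plays Plus (best of 6, 9, 4); Wexler gets 4.
- P2 → Vantage plays Plus (best of 2, 7, 0); Wexler gets 4.
- P3 → Vantage plays Deluxe (best of 3, 1, 7); Wexler gets 0.
- P4 → Vantage plays Deluxe (best of 4, 2, 5); Wexler gets 9.
Among 4, 4, 0, 9, the best is 9 at P4. Subgame-perfect outcome: (Deluxe, P4) with payoffs (5, 9).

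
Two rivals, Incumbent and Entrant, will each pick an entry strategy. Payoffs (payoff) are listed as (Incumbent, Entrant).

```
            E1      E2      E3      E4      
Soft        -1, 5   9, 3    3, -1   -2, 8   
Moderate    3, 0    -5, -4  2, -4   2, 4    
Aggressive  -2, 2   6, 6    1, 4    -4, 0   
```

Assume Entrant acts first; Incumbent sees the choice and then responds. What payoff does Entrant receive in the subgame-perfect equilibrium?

4

Incumbent best-responds to each possible Entrant move:
- E1: Incumbent compares -1, 3, -2 and picks Moderate; Entrant would get 0.
- E2: Incumbent compares 9, -5, 6 and picks Soft; Entrant would get 3.
- E3: Incumbent compares 3, 2, 1 and picks Soft; Entrant would get -1.
- E4: Incumbent compares -2, 2, -4 and picks Moderate; Entrant would get 4.
Among 0, 3, -1, 4, the best is 4 at E4. Subgame-perfect outcome: (Moderate, E4) with payoffs (2, 4).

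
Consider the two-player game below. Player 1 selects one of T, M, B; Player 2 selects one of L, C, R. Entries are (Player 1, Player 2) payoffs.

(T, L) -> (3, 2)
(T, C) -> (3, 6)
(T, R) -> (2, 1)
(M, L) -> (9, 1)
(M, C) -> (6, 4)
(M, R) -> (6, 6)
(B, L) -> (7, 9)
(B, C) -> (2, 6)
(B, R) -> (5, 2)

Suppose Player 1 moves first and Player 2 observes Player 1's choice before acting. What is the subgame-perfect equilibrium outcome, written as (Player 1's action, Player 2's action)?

(B, L)

Solve by backward induction (Player 1 leads).
- T: Player 2 compares 2, 6, 1 and picks C; Player 1 would get 3.
- M: Player 2 compares 1, 4, 6 and picks R; Player 1 would get 6.
- B: Player 2 compares 9, 6, 2 and picks L; Player 1 would get 7.
Player 1's induced payoffs are 3, 6, 7, so Player 1 commits to B. Subgame-perfect outcome: (B, L) with payoffs (7, 9).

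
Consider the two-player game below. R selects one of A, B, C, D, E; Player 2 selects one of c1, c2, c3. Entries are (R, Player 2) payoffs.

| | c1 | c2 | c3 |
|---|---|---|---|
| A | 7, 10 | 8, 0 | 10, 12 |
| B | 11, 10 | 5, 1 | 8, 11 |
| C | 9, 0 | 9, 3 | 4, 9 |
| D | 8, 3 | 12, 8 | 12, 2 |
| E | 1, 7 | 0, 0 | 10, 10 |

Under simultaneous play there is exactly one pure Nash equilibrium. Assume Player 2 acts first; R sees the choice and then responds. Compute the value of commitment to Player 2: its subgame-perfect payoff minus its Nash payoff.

Backward induction with Player 2 moving first.
- c1 → R plays B (best of 7, 11, 9, 8, 1); Player 2 gets 10.
- c2 → R plays D (best of 8, 5, 9, 12, 0); Player 2 gets 8.
- c3 → R plays D (best of 10, 8, 4, 12, 10); Player 2 gets 2.
Maximizing over 10, 8, 2, Player 2 chooses c1. Subgame-perfect outcome: (B, c1) with payoffs (11, 10).
Now find the simultaneous Nash equilibrium.
R's best replies: c1→B; c2→D; c3→D.
Player 2's best replies: A→c3; B→c3; C→c3; D→c2; E→c3.
The unique mutual best reply is (D, c2), giving (12, 8).
Player 2's commitment gain: 10 − 8 = 2.

2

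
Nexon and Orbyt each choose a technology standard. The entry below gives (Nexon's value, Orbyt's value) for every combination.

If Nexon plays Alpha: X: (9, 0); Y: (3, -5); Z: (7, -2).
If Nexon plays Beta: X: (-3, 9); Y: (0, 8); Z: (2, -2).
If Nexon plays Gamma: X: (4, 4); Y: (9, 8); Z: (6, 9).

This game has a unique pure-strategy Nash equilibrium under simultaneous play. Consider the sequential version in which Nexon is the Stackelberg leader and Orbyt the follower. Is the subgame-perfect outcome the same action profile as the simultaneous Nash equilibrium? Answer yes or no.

Backward induction with Nexon moving first.
- Alpha: BR = X, leader payoff 9.
- Beta: BR = X, leader payoff -3.
- Gamma: BR = Z, leader payoff 6.
Among 9, -3, 6, the best is 9 at Alpha. Subgame-perfect outcome: (Alpha, X) with payoffs (9, 0).
Under simultaneous play:
Nexon's best replies: X→Alpha; Y→Gamma; Z→Alpha.
Orbyt's best replies: Alpha→X; Beta→X; Gamma→Z.
Only (Alpha, X) has each player best-responding; Nash payoffs (9, 0).
Sequential outcome (Alpha, X) coincides with the Nash profile (Alpha, X).

yes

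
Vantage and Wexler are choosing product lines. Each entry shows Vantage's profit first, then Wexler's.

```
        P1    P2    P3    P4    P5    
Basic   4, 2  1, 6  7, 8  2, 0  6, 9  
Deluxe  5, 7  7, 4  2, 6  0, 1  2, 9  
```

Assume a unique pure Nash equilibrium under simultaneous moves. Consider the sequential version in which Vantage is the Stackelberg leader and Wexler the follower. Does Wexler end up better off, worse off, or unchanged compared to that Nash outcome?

unchanged

Wexler best-responds to each possible Vantage move:
- Basic: Wexler compares 2, 6, 8, 0, 9 and picks P5; Vantage would get 6.
- Deluxe: Wexler compares 7, 4, 6, 1, 9 and picks P5; Vantage would get 2.
Vantage's induced payoffs are 6, 2, so Vantage commits to Basic. Subgame-perfect outcome: (Basic, P5) with payoffs (6, 9).
Now find the simultaneous Nash equilibrium.
Vantage's best replies: P1→Deluxe; P2→Deluxe; P3→Basic; P4→Basic; P5→Basic.
Wexler's best replies: Basic→P5; Deluxe→P5.
Only (Basic, P5) has each player best-responding; Nash payoffs (6, 9).
Wexler earns 9 sequentially versus 9 at the Nash outcome: unchanged.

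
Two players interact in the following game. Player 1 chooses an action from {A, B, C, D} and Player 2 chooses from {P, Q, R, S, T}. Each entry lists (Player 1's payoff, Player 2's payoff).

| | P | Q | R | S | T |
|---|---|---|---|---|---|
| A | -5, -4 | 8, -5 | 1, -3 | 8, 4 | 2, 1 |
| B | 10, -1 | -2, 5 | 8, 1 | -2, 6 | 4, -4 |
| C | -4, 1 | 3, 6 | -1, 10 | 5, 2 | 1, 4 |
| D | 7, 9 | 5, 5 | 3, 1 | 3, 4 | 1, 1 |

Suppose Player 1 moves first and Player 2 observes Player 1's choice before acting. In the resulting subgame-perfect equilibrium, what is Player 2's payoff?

4

Solve by backward induction (Player 1 leads).
- A → Player 2 plays S (best of -4, -5, -3, 4, 1); Player 1 gets 8.
- B → Player 2 plays S (best of -1, 5, 1, 6, -4); Player 1 gets -2.
- C → Player 2 plays R (best of 1, 6, 10, 2, 4); Player 1 gets -1.
- D → Player 2 plays P (best of 9, 5, 1, 4, 1); Player 1 gets 7.
Among 8, -2, -1, 7, the best is 8 at A. Subgame-perfect outcome: (A, S) with payoffs (8, 4).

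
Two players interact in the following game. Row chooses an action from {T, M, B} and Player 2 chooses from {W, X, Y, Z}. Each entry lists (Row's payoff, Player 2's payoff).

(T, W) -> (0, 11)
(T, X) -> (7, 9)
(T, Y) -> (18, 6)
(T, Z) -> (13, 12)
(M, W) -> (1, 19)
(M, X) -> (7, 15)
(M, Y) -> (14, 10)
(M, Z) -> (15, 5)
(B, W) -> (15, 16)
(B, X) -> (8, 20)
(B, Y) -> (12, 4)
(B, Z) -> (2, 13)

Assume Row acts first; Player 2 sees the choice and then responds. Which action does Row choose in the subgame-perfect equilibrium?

T

Work backward from Player 2's decision.
- T: Player 2 compares 11, 9, 6, 12 and picks Z; Row would get 13.
- M: Player 2 compares 19, 15, 10, 5 and picks W; Row would get 1.
- B: Player 2 compares 16, 20, 4, 13 and picks X; Row would get 8.
Maximizing over 13, 1, 8, Row chooses T. Subgame-perfect outcome: (T, Z) with payoffs (13, 12).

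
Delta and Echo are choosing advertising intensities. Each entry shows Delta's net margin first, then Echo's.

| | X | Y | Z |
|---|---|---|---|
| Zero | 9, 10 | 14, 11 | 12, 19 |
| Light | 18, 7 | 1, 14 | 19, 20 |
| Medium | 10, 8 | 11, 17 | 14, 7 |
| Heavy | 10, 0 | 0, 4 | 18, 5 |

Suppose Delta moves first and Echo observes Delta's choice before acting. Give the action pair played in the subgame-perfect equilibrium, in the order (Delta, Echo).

(Light, Z)

Solve by backward induction (Delta leads).
- Zero → Echo plays Z (best of 10, 11, 19); Delta gets 12.
- Light → Echo plays Z (best of 7, 14, 20); Delta gets 19.
- Medium → Echo plays Y (best of 8, 17, 7); Delta gets 11.
- Heavy → Echo plays Z (best of 0, 4, 5); Delta gets 18.
Maximizing over 12, 19, 11, 18, Delta chooses Light. Subgame-perfect outcome: (Light, Z) with payoffs (19, 20).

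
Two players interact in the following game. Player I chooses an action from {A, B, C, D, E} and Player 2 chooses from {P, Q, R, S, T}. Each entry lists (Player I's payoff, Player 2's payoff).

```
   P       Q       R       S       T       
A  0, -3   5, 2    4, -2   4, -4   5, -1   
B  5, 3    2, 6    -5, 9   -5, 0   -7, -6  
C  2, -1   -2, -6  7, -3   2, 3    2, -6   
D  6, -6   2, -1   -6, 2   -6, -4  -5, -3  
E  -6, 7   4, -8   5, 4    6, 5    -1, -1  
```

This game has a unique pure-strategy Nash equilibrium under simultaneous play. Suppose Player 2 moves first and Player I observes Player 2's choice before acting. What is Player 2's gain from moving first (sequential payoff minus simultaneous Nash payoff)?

Work backward from Player I's decision.
- P → Player I plays D (best of 0, 5, 2, 6, -6); Player 2 gets -6.
- Q → Player I plays A (best of 5, 2, -2, 2, 4); Player 2 gets 2.
- R → Player I plays C (best of 4, -5, 7, -6, 5); Player 2 gets -3.
- S → Player I plays E (best of 4, -5, 2, -6, 6); Player 2 gets 5.
- T → Player I plays A (best of 5, -7, 2, -5, -1); Player 2 gets -1.
Among -6, 2, -3, 5, -1, the best is 5 at S. Subgame-perfect outcome: (E, S) with payoffs (6, 5).
Now find the simultaneous Nash equilibrium.
Player I's best replies: P→D; Q→A; R→C; S→E; T→A.
Player 2's best replies: A→Q; B→R; C→S; D→R; E→P.
The unique mutual best reply is (A, Q), giving (5, 2).
Player 2's commitment gain: 5 − 2 = 3.

3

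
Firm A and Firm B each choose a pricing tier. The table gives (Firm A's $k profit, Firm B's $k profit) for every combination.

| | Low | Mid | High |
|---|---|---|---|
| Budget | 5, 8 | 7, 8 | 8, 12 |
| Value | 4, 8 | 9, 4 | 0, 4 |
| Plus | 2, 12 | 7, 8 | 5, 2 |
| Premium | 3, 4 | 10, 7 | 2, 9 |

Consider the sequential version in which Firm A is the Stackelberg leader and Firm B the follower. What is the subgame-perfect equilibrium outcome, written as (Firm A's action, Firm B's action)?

Solve by backward induction (Firm A leads).
- Budget: Firm B compares 8, 8, 12 and picks High; Firm A would get 8.
- Value: Firm B compares 8, 4, 4 and picks Low; Firm A would get 4.
- Plus: Firm B compares 12, 8, 2 and picks Low; Firm A would get 2.
- Premium: Firm B compares 4, 7, 9 and picks High; Firm A would get 2.
Among 8, 4, 2, 2, the best is 8 at Budget. Subgame-perfect outcome: (Budget, High) with payoffs (8, 12).

(Budget, High)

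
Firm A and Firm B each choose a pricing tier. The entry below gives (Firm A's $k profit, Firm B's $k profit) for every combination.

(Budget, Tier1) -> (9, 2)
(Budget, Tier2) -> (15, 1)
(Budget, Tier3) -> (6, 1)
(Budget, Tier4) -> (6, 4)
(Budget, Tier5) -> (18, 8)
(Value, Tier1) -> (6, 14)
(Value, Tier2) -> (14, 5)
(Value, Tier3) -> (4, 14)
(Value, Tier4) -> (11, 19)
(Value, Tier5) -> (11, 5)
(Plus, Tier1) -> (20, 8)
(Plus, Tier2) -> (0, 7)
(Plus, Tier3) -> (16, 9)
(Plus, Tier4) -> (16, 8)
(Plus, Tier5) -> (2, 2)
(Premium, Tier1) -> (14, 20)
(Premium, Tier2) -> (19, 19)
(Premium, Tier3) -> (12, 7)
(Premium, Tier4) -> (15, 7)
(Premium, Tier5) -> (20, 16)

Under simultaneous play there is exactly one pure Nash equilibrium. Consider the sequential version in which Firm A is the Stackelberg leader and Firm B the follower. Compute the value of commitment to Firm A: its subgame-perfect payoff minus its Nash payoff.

Work backward from Firm B's decision.
- Budget: BR = Tier5, leader payoff 18.
- Value: BR = Tier4, leader payoff 11.
- Plus: BR = Tier3, leader payoff 16.
- Premium: BR = Tier1, leader payoff 14.
Maximizing over 18, 11, 16, 14, Firm A chooses Budget. Subgame-perfect outcome: (Budget, Tier5) with payoffs (18, 8).
Under simultaneous play:
Firm A's best replies: Tier1→Plus; Tier2→Premium; Tier3→Plus; Tier4→Plus; Tier5→Premium.
Firm B's best replies: Budget→Tier5; Value→Tier4; Plus→Tier3; Premium→Tier1.
The unique mutual best reply is (Plus, Tier3), giving (16, 9).
Firm A's commitment gain: 18 − 16 = 2.

2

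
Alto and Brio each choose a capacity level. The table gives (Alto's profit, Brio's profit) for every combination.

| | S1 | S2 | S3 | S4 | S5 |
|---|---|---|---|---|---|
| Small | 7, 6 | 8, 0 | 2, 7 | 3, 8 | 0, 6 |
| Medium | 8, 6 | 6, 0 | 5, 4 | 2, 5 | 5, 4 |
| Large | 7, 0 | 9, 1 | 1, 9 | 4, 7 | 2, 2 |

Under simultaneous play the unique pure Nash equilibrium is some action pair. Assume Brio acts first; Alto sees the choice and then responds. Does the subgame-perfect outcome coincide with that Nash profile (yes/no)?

Alto best-responds to each possible Brio move:
- S1: Alto compares 7, 8, 7 and picks Medium; Brio would get 6.
- S2: Alto compares 8, 6, 9 and picks Large; Brio would get 1.
- S3: Alto compares 2, 5, 1 and picks Medium; Brio would get 4.
- S4: Alto compares 3, 2, 4 and picks Large; Brio would get 7.
- S5: Alto compares 0, 5, 2 and picks Medium; Brio would get 4.
Among 6, 1, 4, 7, 4, the best is 7 at S4. Subgame-perfect outcome: (Large, S4) with payoffs (4, 7).
Now find the simultaneous Nash equilibrium.
Alto's best replies: S1→Medium; S2→Large; S3→Medium; S4→Large; S5→Medium.
Brio's best replies: Small→S4; Medium→S1; Large→S3.
The unique mutual best reply is (Medium, S1), giving (8, 6).
Sequential outcome (Large, S4) differs from the Nash profile (Medium, S1).

no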